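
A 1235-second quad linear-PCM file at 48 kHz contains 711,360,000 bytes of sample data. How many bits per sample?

Bytes per sample = 711,360,000 / (48,000 × 1,235 × 4) = 711,360,000 / 237,120,000 = 3.
Bit depth = 3 × 8 = 24 bits.

24 bits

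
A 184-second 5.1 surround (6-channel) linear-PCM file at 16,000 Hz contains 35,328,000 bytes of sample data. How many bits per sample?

Bytes per sample = 35,328,000 / (16,000 × 184 × 6) = 35,328,000 / 17,664,000 = 2.
Bit depth = 2 × 8 = 16 bits.

16 bits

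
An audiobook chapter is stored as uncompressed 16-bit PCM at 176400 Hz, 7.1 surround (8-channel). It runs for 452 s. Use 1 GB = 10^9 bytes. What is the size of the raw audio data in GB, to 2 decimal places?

1.28 GB

Bytes = 176,400 samples/s × 452 s × 2 bytes/sample × 8 ch = 1,275,724,800 bytes.
1,275,724,800 / 1,000,000,000 = 1.28 GB.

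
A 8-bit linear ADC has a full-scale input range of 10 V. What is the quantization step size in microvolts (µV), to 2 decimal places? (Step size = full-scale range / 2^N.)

10 V / 2^8 = 10 / 256 V = 39062.50 µV.

39062.50 µV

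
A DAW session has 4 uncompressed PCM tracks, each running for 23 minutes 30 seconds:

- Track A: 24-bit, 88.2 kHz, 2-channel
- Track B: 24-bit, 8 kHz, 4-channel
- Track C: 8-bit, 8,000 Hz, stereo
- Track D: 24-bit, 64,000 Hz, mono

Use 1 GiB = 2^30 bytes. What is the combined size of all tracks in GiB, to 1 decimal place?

23 minutes 30 seconds = 1,410 s.
Track A: 88,200 × 1,410 × 3 × 2 = 746,172,000 bytes.
Track B: 8,000 × 1,410 × 3 × 4 = 135,360,000 bytes.
Track C: 8,000 × 1,410 × 1 × 2 = 22,560,000 bytes.
Track D: 64,000 × 1,410 × 3 × 1 = 270,720,000 bytes.
Total = 1,174,812,000 bytes = 1.1 GiB.

1.1 GiB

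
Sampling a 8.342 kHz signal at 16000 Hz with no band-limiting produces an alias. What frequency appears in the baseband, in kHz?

7.658 kHz

Nyquist = 16,000/2 = 8,000 Hz; 8,342 Hz exceeds it.
Alias = |8,342 − 1×16,000| = |8,342 − 16,000| = 7,658 Hz = 7.658 kHz.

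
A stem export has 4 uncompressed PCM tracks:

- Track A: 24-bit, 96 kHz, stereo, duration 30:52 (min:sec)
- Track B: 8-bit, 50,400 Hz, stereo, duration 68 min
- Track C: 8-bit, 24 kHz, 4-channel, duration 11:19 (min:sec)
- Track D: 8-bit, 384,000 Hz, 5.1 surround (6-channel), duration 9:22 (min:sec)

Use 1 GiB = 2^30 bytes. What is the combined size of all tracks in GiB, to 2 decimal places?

2.64 GiB

Track A: 30:52 (min:sec) = 1,852 s; 96,000 × 1,852 × 3 × 2 = 1,066,752,000 bytes.
Track B: 68 min = 4,080 s; 50,400 × 4,080 × 1 × 2 = 411,264,000 bytes.
Track C: 11:19 (min:sec) = 679 s; 24,000 × 679 × 1 × 4 = 65,184,000 bytes.
Track D: 9:22 (min:sec) = 562 s; 384,000 × 562 × 1 × 6 = 1,294,848,000 bytes.
Total = 2,838,048,000 bytes = 2.64 GiB.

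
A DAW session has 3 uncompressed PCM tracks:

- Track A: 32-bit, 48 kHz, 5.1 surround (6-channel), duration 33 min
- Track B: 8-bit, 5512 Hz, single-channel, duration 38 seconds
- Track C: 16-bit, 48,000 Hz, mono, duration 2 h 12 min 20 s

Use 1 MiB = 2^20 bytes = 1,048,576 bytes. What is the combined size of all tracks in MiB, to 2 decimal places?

2902.42 MiB

Track A: 33 min = 1,980 s; 48,000 × 1,980 × 4 × 6 = 2,280,960,000 bytes.
Track B: 5,512 × 38 × 1 × 1 = 209,456 bytes.
Track C: 2 h 12 min 20 s = 7,940 s; 48,000 × 7,940 × 2 × 1 = 762,240,000 bytes.
Total = 3,043,409,456 bytes = 2902.42 MiB.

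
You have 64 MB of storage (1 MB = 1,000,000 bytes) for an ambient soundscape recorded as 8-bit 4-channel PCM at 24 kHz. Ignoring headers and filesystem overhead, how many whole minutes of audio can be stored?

Uncompressed byte rate = 24,000 × 1 × 4 = 96,000 bytes/s.
Capacity = 64 × 1,000,000 = 64,000,000 bytes.
64,000,000 / 96,000 ≈ 666.67 s → 11 minutes.

11 minutes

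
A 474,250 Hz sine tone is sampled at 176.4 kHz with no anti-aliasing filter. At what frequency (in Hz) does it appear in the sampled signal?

54,950 Hz

Nyquist = 176,400/2 = 88,200 Hz; 474,250 Hz exceeds it.
Alias = |474,250 − 3×176,400| = |474,250 − 529,200| = 54,950 Hz.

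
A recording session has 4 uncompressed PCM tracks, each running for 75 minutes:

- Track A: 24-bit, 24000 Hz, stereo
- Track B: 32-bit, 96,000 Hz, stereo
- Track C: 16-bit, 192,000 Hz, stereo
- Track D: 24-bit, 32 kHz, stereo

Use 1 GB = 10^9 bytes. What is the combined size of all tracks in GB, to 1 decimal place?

75 minutes = 4,500 s.
Track A: 24,000 × 4,500 × 3 × 2 = 648,000,000 bytes.
Track B: 96,000 × 4,500 × 4 × 2 = 3,456,000,000 bytes.
Track C: 192,000 × 4,500 × 2 × 2 = 3,456,000,000 bytes.
Track D: 32,000 × 4,500 × 3 × 2 = 864,000,000 bytes.
Total = 8,424,000,000 bytes = 8.4 GB.

8.4 GB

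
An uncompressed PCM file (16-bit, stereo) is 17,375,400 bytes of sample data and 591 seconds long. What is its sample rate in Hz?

Bytes = sample_rate × seconds × bytes_per_sample × channels.
sample_rate = 17,375,400 / (591 × 2 × 2) = 17,375,400 / 2,364 = 7,350 Hz.

7,350 Hz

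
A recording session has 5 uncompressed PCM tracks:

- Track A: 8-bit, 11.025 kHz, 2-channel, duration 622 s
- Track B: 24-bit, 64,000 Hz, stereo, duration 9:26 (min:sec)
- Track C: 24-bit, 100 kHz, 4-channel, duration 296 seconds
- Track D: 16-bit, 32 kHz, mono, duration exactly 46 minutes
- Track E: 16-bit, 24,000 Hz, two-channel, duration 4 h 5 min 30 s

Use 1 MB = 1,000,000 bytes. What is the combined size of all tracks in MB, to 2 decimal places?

Track A: 11,025 × 622 × 1 × 2 = 13,715,100 bytes.
Track B: 9:26 (min:sec) = 566 s; 64,000 × 566 × 3 × 2 = 217,344,000 bytes.
Track C: 100,000 × 296 × 3 × 4 = 355,200,000 bytes.
Track D: exactly 46 minutes = 2,760 s; 32,000 × 2,760 × 2 × 1 = 176,640,000 bytes.
Track E: 4 h 5 min 30 s = 14,730 s; 24,000 × 14,730 × 2 × 2 = 1,414,080,000 bytes.
Total = 2,176,979,100 bytes = 2176.98 MB.

2176.98 MB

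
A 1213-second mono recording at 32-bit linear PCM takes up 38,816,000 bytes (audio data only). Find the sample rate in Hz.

8,000 Hz

Bytes = sample_rate × seconds × bytes_per_sample × channels.
sample_rate = 38,816,000 / (1,213 × 4 × 1) = 38,816,000 / 4,852 = 8,000 Hz.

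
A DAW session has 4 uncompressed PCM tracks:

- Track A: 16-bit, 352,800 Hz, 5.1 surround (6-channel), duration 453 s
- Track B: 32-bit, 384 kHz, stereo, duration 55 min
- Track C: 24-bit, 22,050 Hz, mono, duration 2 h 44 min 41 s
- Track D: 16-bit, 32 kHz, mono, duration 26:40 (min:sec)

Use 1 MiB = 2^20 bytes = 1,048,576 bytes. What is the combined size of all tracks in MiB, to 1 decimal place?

12217.9 MiB

Track A: 352,800 × 453 × 2 × 6 = 1,917,820,800 bytes.
Track B: 55 min = 3,300 s; 384,000 × 3,300 × 4 × 2 = 10,137,600,000 bytes.
Track C: 2 h 44 min 41 s = 9,881 s; 22,050 × 9,881 × 3 × 1 = 653,628,150 bytes.
Track D: 26:40 (min:sec) = 1,600 s; 32,000 × 1,600 × 2 × 1 = 102,400,000 bytes.
Total = 12,811,448,950 bytes = 12217.9 MiB.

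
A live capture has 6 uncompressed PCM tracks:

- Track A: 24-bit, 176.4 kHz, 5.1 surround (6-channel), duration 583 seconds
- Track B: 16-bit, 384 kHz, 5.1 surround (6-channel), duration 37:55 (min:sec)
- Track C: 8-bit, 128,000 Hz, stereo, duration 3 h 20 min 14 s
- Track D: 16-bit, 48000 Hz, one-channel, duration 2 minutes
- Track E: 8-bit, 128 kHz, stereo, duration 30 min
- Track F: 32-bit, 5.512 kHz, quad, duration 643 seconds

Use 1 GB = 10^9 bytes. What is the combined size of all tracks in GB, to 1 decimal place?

Track A: 176,400 × 583 × 3 × 6 = 1,851,141,600 bytes.
Track B: 37:55 (min:sec) = 2,275 s; 384,000 × 2,275 × 2 × 6 = 10,483,200,000 bytes.
Track C: 3 h 20 min 14 s = 12,014 s; 128,000 × 12,014 × 1 × 2 = 3,075,584,000 bytes.
Track D: 2 minutes = 120 s; 48,000 × 120 × 2 × 1 = 11,520,000 bytes.
Track E: 30 min = 1,800 s; 128,000 × 1,800 × 1 × 2 = 460,800,000 bytes.
Track F: 5,512 × 643 × 4 × 4 = 56,707,456 bytes.
Total = 15,938,953,056 bytes = 15.9 GB.

15.9 GB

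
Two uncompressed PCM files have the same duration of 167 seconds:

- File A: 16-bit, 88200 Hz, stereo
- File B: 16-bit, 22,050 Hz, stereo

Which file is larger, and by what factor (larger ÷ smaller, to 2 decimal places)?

File A, by a factor of 4.00

File A: 88,200 × 2 × 2 = 352,800 bytes/s.
File B: 22,050 × 2 × 2 = 88,200 bytes/s.
File A is larger; ratio = 58,917,600 / 14,729,400 = 4.00.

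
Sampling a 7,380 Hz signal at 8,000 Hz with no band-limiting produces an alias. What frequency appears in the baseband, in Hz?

Nyquist = 8,000/2 = 4,000 Hz; 7,380 Hz exceeds it.
Alias = |7,380 − 1×8,000| = |7,380 − 8,000| = 620 Hz.

620 Hz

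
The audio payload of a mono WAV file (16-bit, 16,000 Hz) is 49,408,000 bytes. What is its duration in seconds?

Byte rate = 16,000 × 2 × 1 = 32,000 bytes/s.
Duration = 49,408,000 / 32,000 = 1,544 s.

1,544 seconds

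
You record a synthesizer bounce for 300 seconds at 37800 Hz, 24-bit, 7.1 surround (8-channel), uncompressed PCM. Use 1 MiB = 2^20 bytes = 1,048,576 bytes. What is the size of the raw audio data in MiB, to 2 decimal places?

Bytes = 37,800 samples/s × 300 s × 3 bytes/sample × 8 ch = 272,160,000 bytes.
272,160,000 / 1,048,576 = 259.55 MiB.

259.55 MiB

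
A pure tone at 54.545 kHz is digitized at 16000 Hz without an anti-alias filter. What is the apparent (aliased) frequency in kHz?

Nyquist = 16,000/2 = 8,000 Hz; 54,545 Hz exceeds it.
Alias = |54,545 − 3×16,000| = |54,545 − 48,000| = 6,545 Hz = 6.545 kHz.

6.545 kHz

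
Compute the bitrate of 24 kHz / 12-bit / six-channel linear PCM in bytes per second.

216,000 bytes/s

Bit rate = 24,000 × 12 × 6 = 1,728,000 bits/s.
1,728,000 / 8 = 216,000 bytes/s.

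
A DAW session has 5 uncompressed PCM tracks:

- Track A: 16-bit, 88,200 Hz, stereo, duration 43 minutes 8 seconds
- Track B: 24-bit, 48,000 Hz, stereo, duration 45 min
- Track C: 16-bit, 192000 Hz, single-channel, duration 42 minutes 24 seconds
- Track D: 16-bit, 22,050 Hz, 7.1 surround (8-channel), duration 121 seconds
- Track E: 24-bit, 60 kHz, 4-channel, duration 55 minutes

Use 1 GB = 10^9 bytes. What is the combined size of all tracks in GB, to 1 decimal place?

5.1 GB

Track A: 43 minutes 8 seconds = 2,588 s; 88,200 × 2,588 × 2 × 2 = 913,046,400 bytes.
Track B: 45 min = 2,700 s; 48,000 × 2,700 × 3 × 2 = 777,600,000 bytes.
Track C: 42 minutes 24 seconds = 2,544 s; 192,000 × 2,544 × 2 × 1 = 976,896,000 bytes.
Track D: 22,050 × 121 × 2 × 8 = 42,688,800 bytes.
Track E: 55 minutes = 3,300 s; 60,000 × 3,300 × 3 × 4 = 2,376,000,000 bytes.
Total = 5,086,231,200 bytes = 5.1 GB.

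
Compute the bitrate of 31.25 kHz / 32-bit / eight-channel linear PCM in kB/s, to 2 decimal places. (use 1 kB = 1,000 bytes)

Bit rate = 31,250 × 32 × 8 = 8,000,000 bits/s.
8,000,000 / 8 = 1,000,000 B/s = 1000.00 kB/s.

1000.00 kB/s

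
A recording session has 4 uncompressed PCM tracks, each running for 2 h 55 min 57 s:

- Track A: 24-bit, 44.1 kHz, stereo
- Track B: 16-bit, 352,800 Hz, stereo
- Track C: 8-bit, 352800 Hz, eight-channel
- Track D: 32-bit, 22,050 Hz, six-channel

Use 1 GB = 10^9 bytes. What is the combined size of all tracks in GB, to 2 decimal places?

53.07 GB

2 h 55 min 57 s = 10,557 s.
Track A: 44,100 × 10,557 × 3 × 2 = 2,793,382,200 bytes.
Track B: 352,800 × 10,557 × 2 × 2 = 14,898,038,400 bytes.
Track C: 352,800 × 10,557 × 1 × 8 = 29,796,076,800 bytes.
Track D: 22,050 × 10,557 × 4 × 6 = 5,586,764,400 bytes.
Total = 53,074,261,800 bytes = 53.07 GB.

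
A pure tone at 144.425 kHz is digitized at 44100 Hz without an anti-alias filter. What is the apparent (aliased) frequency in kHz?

Nyquist = 44,100/2 = 22,050 Hz; 144,425 Hz exceeds it.
Alias = |144,425 − 3×44,100| = |144,425 − 132,300| = 12,125 Hz = 12.125 kHz.

12.125 kHz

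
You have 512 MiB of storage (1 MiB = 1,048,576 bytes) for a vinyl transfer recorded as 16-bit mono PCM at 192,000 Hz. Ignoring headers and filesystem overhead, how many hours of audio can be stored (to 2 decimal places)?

0.39 hours

Uncompressed byte rate = 192,000 × 2 × 1 = 384,000 bytes/s.
Capacity = 512 × 1,048,576 = 536,870,912 bytes.
536,870,912 / 384,000 ≈ 1398.1 s → 0.39 hours.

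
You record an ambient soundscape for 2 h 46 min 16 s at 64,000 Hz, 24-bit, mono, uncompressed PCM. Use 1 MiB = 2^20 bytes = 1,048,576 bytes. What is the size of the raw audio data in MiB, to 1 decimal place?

1826.7 MiB

Duration = 2 h 46 min 16 s = 9,976 s.
Bytes = 64,000 samples/s × 9,976 s × 3 bytes/sample × 1 ch = 1,915,392,000 bytes.
1,915,392,000 / 1,048,576 = 1826.7 MiB.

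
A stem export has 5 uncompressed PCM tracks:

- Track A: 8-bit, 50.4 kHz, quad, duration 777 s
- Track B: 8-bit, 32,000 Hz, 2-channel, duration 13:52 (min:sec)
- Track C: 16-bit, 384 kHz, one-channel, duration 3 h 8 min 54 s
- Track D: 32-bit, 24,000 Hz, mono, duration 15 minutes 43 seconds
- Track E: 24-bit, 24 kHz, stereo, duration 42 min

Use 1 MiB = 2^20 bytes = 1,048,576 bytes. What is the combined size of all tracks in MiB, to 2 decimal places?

Track A: 50,400 × 777 × 1 × 4 = 156,643,200 bytes.
Track B: 13:52 (min:sec) = 832 s; 32,000 × 832 × 1 × 2 = 53,248,000 bytes.
Track C: 3 h 8 min 54 s = 11,334 s; 384,000 × 11,334 × 2 × 1 = 8,704,512,000 bytes.
Track D: 15 minutes 43 seconds = 943 s; 24,000 × 943 × 4 × 1 = 90,528,000 bytes.
Track E: 42 min = 2,520 s; 24,000 × 2,520 × 3 × 2 = 362,880,000 bytes.
Total = 9,367,811,200 bytes = 8933.84 MiB.

8933.84 MiB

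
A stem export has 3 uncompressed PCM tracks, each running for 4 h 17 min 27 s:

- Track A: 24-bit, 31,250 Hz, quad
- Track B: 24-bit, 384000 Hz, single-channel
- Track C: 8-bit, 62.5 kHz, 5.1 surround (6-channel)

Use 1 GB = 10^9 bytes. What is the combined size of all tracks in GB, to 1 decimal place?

29.4 GB

4 h 17 min 27 s = 15,447 s.
Track A: 31,250 × 15,447 × 3 × 4 = 5,792,625,000 bytes.
Track B: 384,000 × 15,447 × 3 × 1 = 17,794,944,000 bytes.
Track C: 62,500 × 15,447 × 1 × 6 = 5,792,625,000 bytes.
Total = 29,380,194,000 bytes = 29.4 GB.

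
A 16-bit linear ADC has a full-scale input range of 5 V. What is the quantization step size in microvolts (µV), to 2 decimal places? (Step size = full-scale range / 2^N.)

76.29 µV

5 V / 2^16 = 5 / 65,536 V = 76.29 µV.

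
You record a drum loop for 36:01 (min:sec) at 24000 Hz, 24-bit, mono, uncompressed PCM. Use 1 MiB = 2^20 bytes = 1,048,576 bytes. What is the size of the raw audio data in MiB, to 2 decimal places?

Duration = 36:01 (min:sec) = 2,161 s.
Bytes = 24,000 samples/s × 2,161 s × 3 bytes/sample × 1 ch = 155,592,000 bytes.
155,592,000 / 1,048,576 = 148.38 MiB.

148.38 MiB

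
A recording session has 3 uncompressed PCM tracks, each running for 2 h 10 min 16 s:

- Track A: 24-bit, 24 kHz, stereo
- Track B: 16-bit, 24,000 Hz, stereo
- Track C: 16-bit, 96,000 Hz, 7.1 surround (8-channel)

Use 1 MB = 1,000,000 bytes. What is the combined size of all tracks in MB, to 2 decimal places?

2 h 10 min 16 s = 7,816 s.
Track A: 24,000 × 7,816 × 3 × 2 = 1,125,504,000 bytes.
Track B: 24,000 × 7,816 × 2 × 2 = 750,336,000 bytes.
Track C: 96,000 × 7,816 × 2 × 8 = 12,005,376,000 bytes.
Total = 13,881,216,000 bytes = 13881.22 MB.

13881.22 MB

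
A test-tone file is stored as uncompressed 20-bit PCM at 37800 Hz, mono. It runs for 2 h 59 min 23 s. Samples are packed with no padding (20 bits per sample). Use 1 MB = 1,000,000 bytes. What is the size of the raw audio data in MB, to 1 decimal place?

Duration = 2 h 59 min 23 s = 10,763 s.
Bits = 37,800 × 10,763 × 20 × 1 = 8,136,828,000 bits = 1,017,103,500 bytes.
1,017,103,500 / 1,000,000 = 1017.1 MB.

1017.1 MB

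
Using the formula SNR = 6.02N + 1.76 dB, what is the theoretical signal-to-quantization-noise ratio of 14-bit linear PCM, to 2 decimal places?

6.02 × 14 + 1.76 = 86.04 dB.

86.04 dB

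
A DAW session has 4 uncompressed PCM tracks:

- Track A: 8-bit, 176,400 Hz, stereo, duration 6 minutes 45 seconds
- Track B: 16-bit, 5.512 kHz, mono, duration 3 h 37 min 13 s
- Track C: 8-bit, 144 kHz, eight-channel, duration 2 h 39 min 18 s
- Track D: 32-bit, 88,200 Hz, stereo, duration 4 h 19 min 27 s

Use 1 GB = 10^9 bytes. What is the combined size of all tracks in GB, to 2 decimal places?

Track A: 6 minutes 45 seconds = 405 s; 176,400 × 405 × 1 × 2 = 142,884,000 bytes.
Track B: 3 h 37 min 13 s = 13,033 s; 5,512 × 13,033 × 2 × 1 = 143,675,792 bytes.
Track C: 2 h 39 min 18 s = 9,558 s; 144,000 × 9,558 × 1 × 8 = 11,010,816,000 bytes.
Track D: 4 h 19 min 27 s = 15,567 s; 88,200 × 15,567 × 4 × 2 = 10,984,075,200 bytes.
Total = 22,281,450,992 bytes = 22.28 GB.

22.28 GB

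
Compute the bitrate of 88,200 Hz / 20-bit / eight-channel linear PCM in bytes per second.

1,764,000 bytes/s

Bit rate = 88,200 × 20 × 8 = 14,112,000 bits/s.
14,112,000 / 8 = 1,764,000 bytes/s.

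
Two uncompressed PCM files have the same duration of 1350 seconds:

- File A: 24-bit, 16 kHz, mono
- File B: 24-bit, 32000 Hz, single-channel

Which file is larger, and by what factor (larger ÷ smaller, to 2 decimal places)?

File A: 16,000 × 3 × 1 = 48,000 bytes/s.
File B: 32,000 × 3 × 1 = 96,000 bytes/s.
File B is larger; ratio = 129,600,000 / 64,800,000 = 2.00.

File B, by a factor of 2.00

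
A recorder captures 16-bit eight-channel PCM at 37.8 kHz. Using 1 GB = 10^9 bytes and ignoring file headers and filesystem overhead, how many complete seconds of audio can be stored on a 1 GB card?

Uncompressed byte rate = 37,800 × 2 × 8 = 604,800 bytes/s.
Capacity = 1 × 1,000,000,000 = 1,000,000,000 bytes.
1,000,000,000 / 604,800 ≈ 1653.44 s → 1,653 seconds.

1,653 seconds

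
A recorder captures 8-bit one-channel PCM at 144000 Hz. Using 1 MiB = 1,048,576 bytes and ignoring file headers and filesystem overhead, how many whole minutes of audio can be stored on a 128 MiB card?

Uncompressed byte rate = 144,000 × 1 × 1 = 144,000 bytes/s.
Capacity = 128 × 1,048,576 = 134,217,728 bytes.
134,217,728 / 144,000 ≈ 932.07 s → 15 minutes.

15 minutes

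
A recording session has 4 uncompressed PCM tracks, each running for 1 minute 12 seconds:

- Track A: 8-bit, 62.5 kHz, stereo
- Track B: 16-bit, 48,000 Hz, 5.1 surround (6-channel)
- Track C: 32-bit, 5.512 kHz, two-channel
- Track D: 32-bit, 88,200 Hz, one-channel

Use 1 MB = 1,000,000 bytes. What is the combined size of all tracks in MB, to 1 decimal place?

1 minute 12 seconds = 72 s.
Track A: 62,500 × 72 × 1 × 2 = 9,000,000 bytes.
Track B: 48,000 × 72 × 2 × 6 = 41,472,000 bytes.
Track C: 5,512 × 72 × 4 × 2 = 3,174,912 bytes.
Track D: 88,200 × 72 × 4 × 1 = 25,401,600 bytes.
Total = 79,048,512 bytes = 79.0 MB.

79.0 MB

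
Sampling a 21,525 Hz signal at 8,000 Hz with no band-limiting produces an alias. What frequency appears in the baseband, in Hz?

Nyquist = 8,000/2 = 4,000 Hz; 21,525 Hz exceeds it.
Alias = |21,525 − 3×8,000| = |21,525 − 24,000| = 2,475 Hz.

2,475 Hz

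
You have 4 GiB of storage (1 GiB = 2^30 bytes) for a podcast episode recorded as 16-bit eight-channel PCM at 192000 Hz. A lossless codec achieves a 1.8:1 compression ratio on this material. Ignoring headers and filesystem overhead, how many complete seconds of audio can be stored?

Uncompressed byte rate = 192,000 × 2 × 8 = 3,072,000 bytes/s.
After 1.8:1 compression, effective rate ≈ 1706666.67 bytes/s.
Capacity = 4 × 1,073,741,824 = 4,294,967,296 bytes.
4,294,967,296 / effective rate ≈ 2516.58 s → 2,516 seconds.

2,516 seconds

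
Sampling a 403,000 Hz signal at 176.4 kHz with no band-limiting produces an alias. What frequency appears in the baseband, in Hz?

Nyquist = 176,400/2 = 88,200 Hz; 403,000 Hz exceeds it.
Alias = |403,000 − 2×176,400| = |403,000 − 352,800| = 50,200 Hz.

50,200 Hz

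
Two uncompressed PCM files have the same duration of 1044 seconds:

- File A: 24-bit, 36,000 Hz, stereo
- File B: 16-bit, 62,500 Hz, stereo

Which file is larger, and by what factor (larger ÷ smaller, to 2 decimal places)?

File B, by a factor of 1.16

File A: 36,000 × 3 × 2 = 216,000 bytes/s.
File B: 62,500 × 2 × 2 = 250,000 bytes/s.
File B is larger; ratio = 261,000,000 / 225,504,000 = 1.16.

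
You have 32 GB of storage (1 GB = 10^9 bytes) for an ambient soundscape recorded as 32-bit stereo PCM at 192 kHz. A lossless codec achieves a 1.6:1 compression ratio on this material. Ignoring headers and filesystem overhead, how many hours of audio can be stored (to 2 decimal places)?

9.26 hours

Uncompressed byte rate = 192,000 × 4 × 2 = 1,536,000 bytes/s.
After 1.6:1 compression, effective rate ≈ 960000 bytes/s.
Capacity = 32 × 1,000,000,000 = 32,000,000,000 bytes.
32,000,000,000 / effective rate ≈ 33333.33 s → 9.26 hours.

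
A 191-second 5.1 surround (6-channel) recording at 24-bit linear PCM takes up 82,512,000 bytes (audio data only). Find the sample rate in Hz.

Bytes = sample_rate × seconds × bytes_per_sample × channels.
sample_rate = 82,512,000 / (191 × 3 × 6) = 82,512,000 / 3,438 = 24,000 Hz.

24,000 Hz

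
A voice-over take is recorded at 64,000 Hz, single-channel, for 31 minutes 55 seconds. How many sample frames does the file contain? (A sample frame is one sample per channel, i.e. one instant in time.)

122,560,000 sample frames

31 minutes 55 seconds = 1,915 s.
64,000 samples/s × 1,915 s = 122,560,000 frames.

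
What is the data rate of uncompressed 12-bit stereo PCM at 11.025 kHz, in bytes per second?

Bit rate = 11,025 × 12 × 2 = 264,600 bits/s.
264,600 / 8 = 33,075 bytes/s.

33,075 bytes/s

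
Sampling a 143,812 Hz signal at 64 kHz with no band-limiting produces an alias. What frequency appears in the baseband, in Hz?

15,812 Hz

Nyquist = 64,000/2 = 32,000 Hz; 143,812 Hz exceeds it.
Alias = |143,812 − 2×64,000| = |143,812 − 128,000| = 15,812 Hz.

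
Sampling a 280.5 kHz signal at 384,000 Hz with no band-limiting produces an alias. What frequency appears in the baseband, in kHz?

103.5 kHz

Nyquist = 384,000/2 = 192,000 Hz; 280,500 Hz exceeds it.
Alias = |280,500 − 1×384,000| = |280,500 − 384,000| = 103,500 Hz = 103.5 kHz.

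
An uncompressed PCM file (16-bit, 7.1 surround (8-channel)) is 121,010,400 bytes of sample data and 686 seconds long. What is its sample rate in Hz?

Bytes = sample_rate × seconds × bytes_per_sample × channels.
sample_rate = 121,010,400 / (686 × 2 × 8) = 121,010,400 / 10,976 = 11,025 Hz.

11,025 Hz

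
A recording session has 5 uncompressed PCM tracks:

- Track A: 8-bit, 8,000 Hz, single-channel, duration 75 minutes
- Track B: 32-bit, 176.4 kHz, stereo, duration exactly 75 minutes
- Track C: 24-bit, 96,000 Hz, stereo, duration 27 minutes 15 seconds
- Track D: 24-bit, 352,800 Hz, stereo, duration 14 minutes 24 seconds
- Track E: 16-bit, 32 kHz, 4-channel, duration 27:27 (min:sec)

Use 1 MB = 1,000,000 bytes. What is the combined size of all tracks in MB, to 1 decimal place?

Track A: 75 minutes = 4,500 s; 8,000 × 4,500 × 1 × 1 = 36,000,000 bytes.
Track B: exactly 75 minutes = 4,500 s; 176,400 × 4,500 × 4 × 2 = 6,350,400,000 bytes.
Track C: 27 minutes 15 seconds = 1,635 s; 96,000 × 1,635 × 3 × 2 = 941,760,000 bytes.
Track D: 14 minutes 24 seconds = 864 s; 352,800 × 864 × 3 × 2 = 1,828,915,200 bytes.
Track E: 27:27 (min:sec) = 1,647 s; 32,000 × 1,647 × 2 × 4 = 421,632,000 bytes.
Total = 9,578,707,200 bytes = 9578.7 MB.

9578.7 MB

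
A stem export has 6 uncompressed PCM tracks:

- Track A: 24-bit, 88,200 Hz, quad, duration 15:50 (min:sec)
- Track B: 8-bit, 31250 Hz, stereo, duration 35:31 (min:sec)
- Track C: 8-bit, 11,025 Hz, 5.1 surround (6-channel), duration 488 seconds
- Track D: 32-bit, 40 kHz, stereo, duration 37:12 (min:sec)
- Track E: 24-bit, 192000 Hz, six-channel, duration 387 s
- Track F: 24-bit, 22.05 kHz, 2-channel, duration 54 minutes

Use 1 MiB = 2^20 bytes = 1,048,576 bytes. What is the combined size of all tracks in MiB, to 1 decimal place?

Track A: 15:50 (min:sec) = 950 s; 88,200 × 950 × 3 × 4 = 1,005,480,000 bytes.
Track B: 35:31 (min:sec) = 2,131 s; 31,250 × 2,131 × 1 × 2 = 133,187,500 bytes.
Track C: 11,025 × 488 × 1 × 6 = 32,281,200 bytes.
Track D: 37:12 (min:sec) = 2,232 s; 40,000 × 2,232 × 4 × 2 = 714,240,000 bytes.
Track E: 192,000 × 387 × 3 × 6 = 1,337,472,000 bytes.
Track F: 54 minutes = 3,240 s; 22,050 × 3,240 × 3 × 2 = 428,652,000 bytes.
Total = 3,651,312,700 bytes = 3482.2 MiB.

3482.2 MiB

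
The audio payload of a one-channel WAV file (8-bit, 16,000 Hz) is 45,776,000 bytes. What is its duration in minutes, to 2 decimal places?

47.68 minutes

Byte rate = 16,000 × 1 × 1 = 16,000 bytes/s.
Duration = 45,776,000 / 16,000 = 2,861 s.
2,861 s / 60 = 47.68 minutes.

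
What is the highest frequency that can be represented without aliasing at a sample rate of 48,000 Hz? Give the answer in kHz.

Nyquist frequency = sample rate / 2 = 48,000 / 2 = 24 kHz.

24 kHz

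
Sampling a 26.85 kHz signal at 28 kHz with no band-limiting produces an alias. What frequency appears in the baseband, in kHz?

1.15 kHz

Nyquist = 28,000/2 = 14,000 Hz; 26,850 Hz exceeds it.
Alias = |26,850 − 1×28,000| = |26,850 − 28,000| = 1,150 Hz = 1.15 kHz.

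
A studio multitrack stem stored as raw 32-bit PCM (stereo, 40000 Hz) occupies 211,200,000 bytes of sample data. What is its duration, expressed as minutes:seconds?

Byte rate = 40,000 × 4 × 2 = 320,000 bytes/s.
Duration = 211,200,000 / 320,000 = 660 s.
660 s = 11:00.

11:00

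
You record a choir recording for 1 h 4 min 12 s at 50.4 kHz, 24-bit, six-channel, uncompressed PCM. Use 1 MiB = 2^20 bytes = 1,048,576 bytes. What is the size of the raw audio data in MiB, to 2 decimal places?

3332.65 MiB

Duration = 1 h 4 min 12 s = 3,852 s.
Bytes = 50,400 samples/s × 3,852 s × 3 bytes/sample × 6 ch = 3,494,534,400 bytes.
3,494,534,400 / 1,048,576 = 3332.65 MiB.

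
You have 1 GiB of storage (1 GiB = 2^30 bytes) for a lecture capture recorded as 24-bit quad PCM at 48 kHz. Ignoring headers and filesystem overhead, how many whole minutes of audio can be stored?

Uncompressed byte rate = 48,000 × 3 × 4 = 576,000 bytes/s.
Capacity = 1 × 1,073,741,824 = 1,073,741,824 bytes.
1,073,741,824 / 576,000 ≈ 1864.14 s → 31 minutes.

31 minutes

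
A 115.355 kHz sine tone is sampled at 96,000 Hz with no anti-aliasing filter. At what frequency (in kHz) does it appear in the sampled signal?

Nyquist = 96,000/2 = 48,000 Hz; 115,355 Hz exceeds it.
Alias = |115,355 − 1×96,000| = |115,355 − 96,000| = 19,355 Hz = 19.355 kHz.

19.355 kHz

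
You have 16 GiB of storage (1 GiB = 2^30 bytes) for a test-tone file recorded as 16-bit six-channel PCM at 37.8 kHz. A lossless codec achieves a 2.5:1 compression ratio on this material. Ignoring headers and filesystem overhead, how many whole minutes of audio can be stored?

1,578 minutes

Uncompressed byte rate = 37,800 × 2 × 6 = 453,600 bytes/s.
After 2.5:1 compression, effective rate ≈ 181440 bytes/s.
Capacity = 16 × 1,073,741,824 = 17,179,869,184 bytes.
17,179,869,184 / effective rate ≈ 94686.23 s → 1,578 minutes.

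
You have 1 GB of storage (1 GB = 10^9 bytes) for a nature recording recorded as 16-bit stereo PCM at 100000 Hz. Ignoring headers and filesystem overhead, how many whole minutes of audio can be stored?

41 minutes

Uncompressed byte rate = 100,000 × 2 × 2 = 400,000 bytes/s.
Capacity = 1 × 1,000,000,000 = 1,000,000,000 bytes.
1,000,000,000 / 400,000 ≈ 2500 s → 41 minutes.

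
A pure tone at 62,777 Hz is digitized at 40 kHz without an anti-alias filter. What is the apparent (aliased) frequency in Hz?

Nyquist = 40,000/2 = 20,000 Hz; 62,777 Hz exceeds it.
Alias = |62,777 − 2×40,000| = |62,777 − 80,000| = 17,223 Hz.

17,223 Hz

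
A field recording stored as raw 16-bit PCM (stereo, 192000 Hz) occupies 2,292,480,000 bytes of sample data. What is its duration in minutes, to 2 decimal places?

49.75 minutes

Byte rate = 192,000 × 2 × 2 = 768,000 bytes/s.
Duration = 2,292,480,000 / 768,000 = 2,985 s.
2,985 s / 60 = 49.75 minutes.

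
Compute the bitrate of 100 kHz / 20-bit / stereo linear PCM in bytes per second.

Bit rate = 100,000 × 20 × 2 = 4,000,000 bits/s.
4,000,000 / 8 = 500,000 bytes/s.

500,000 bytes/s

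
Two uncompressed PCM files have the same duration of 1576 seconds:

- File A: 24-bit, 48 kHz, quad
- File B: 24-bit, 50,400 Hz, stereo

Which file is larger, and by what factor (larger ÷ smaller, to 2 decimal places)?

File A: 48,000 × 3 × 4 = 576,000 bytes/s.
File B: 50,400 × 3 × 2 = 302,400 bytes/s.
File A is larger; ratio = 907,776,000 / 476,582,400 = 1.90.

File A, by a factor of 1.90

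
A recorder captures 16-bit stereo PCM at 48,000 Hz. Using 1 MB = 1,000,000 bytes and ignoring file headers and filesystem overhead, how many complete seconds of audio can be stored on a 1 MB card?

Uncompressed byte rate = 48,000 × 2 × 2 = 192,000 bytes/s.
Capacity = 1 × 1,000,000 = 1,000,000 bytes.
1,000,000 / 192,000 ≈ 5.21 s → 5 seconds.

5 seconds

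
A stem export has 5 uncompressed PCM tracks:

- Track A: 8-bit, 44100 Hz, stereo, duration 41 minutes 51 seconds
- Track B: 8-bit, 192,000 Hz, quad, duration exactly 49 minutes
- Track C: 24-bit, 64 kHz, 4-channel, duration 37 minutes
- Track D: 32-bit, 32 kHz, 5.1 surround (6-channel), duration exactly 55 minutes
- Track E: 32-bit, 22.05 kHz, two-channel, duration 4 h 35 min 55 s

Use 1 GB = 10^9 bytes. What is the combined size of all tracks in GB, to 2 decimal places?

9.64 GB

Track A: 41 minutes 51 seconds = 2,511 s; 44,100 × 2,511 × 1 × 2 = 221,470,200 bytes.
Track B: exactly 49 minutes = 2,940 s; 192,000 × 2,940 × 1 × 4 = 2,257,920,000 bytes.
Track C: 37 minutes = 2,220 s; 64,000 × 2,220 × 3 × 4 = 1,704,960,000 bytes.
Track D: exactly 55 minutes = 3,300 s; 32,000 × 3,300 × 4 × 6 = 2,534,400,000 bytes.
Track E: 4 h 35 min 55 s = 16,555 s; 22,050 × 16,555 × 4 × 2 = 2,920,302,000 bytes.
Total = 9,639,052,200 bytes = 9.64 GB.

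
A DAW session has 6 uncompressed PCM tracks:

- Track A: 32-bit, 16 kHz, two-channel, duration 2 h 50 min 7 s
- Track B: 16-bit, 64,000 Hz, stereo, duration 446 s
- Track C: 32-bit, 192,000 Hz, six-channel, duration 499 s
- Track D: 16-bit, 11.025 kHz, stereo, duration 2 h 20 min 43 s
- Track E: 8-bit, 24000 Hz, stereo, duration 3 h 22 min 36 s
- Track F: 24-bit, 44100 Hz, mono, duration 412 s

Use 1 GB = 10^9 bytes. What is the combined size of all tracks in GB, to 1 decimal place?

Track A: 2 h 50 min 7 s = 10,207 s; 16,000 × 10,207 × 4 × 2 = 1,306,496,000 bytes.
Track B: 64,000 × 446 × 2 × 2 = 114,176,000 bytes.
Track C: 192,000 × 499 × 4 × 6 = 2,299,392,000 bytes.
Track D: 2 h 20 min 43 s = 8,443 s; 11,025 × 8,443 × 2 × 2 = 372,336,300 bytes.
Track E: 3 h 22 min 36 s = 12,156 s; 24,000 × 12,156 × 1 × 2 = 583,488,000 bytes.
Track F: 44,100 × 412 × 3 × 1 = 54,507,600 bytes.
Total = 4,730,395,900 bytes = 4.7 GB.

4.7 GB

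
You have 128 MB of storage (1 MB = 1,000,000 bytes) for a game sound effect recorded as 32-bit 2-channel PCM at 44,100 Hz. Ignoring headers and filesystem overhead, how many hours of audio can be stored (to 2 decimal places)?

0.10 hours

Uncompressed byte rate = 44,100 × 4 × 2 = 352,800 bytes/s.
Capacity = 128 × 1,000,000 = 128,000,000 bytes.
128,000,000 / 352,800 ≈ 362.81 s → 0.10 hours.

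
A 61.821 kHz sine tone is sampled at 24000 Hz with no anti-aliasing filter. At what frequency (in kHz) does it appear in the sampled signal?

Nyquist = 24,000/2 = 12,000 Hz; 61,821 Hz exceeds it.
Alias = |61,821 − 3×24,000| = |61,821 − 72,000| = 10,179 Hz = 10.179 kHz.

10.179 kHz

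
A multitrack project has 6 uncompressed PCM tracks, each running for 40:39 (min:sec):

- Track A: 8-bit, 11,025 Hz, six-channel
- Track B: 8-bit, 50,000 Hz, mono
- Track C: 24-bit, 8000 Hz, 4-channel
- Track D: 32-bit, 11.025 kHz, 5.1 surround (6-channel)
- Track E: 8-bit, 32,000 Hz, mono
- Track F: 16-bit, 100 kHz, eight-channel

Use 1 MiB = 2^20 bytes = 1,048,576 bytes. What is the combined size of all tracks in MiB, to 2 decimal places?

4904.98 MiB

40:39 (min:sec) = 2,439 s.
Track A: 11,025 × 2,439 × 1 × 6 = 161,339,850 bytes.
Track B: 50,000 × 2,439 × 1 × 1 = 121,950,000 bytes.
Track C: 8,000 × 2,439 × 3 × 4 = 234,144,000 bytes.
Track D: 11,025 × 2,439 × 4 × 6 = 645,359,400 bytes.
Track E: 32,000 × 2,439 × 1 × 1 = 78,048,000 bytes.
Track F: 100,000 × 2,439 × 2 × 8 = 3,902,400,000 bytes.
Total = 5,143,241,250 bytes = 4904.98 MiB.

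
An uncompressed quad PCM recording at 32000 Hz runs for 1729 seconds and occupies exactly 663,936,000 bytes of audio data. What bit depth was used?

Bytes per sample = 663,936,000 / (32,000 × 1,729 × 4) = 663,936,000 / 221,312,000 = 3.
Bit depth = 3 × 8 = 24 bits.

24 bits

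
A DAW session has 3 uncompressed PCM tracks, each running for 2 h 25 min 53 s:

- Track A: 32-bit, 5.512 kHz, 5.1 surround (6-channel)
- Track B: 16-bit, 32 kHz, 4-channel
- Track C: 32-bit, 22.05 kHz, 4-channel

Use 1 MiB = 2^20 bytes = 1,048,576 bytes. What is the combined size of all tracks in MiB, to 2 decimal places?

2 h 25 min 53 s = 8,753 s.
Track A: 5,512 × 8,753 × 4 × 6 = 1,157,916,864 bytes.
Track B: 32,000 × 8,753 × 2 × 4 = 2,240,768,000 bytes.
Track C: 22,050 × 8,753 × 4 × 4 = 3,088,058,400 bytes.
Total = 6,486,743,264 bytes = 6186.24 MiB.

6186.24 MiB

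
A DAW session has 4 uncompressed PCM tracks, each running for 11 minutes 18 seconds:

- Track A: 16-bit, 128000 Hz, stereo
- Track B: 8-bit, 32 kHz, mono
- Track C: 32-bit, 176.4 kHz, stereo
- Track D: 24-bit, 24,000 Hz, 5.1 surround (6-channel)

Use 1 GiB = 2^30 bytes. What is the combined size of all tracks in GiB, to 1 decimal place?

11 minutes 18 seconds = 678 s.
Track A: 128,000 × 678 × 2 × 2 = 347,136,000 bytes.
Track B: 32,000 × 678 × 1 × 1 = 21,696,000 bytes.
Track C: 176,400 × 678 × 4 × 2 = 956,793,600 bytes.
Track D: 24,000 × 678 × 3 × 6 = 292,896,000 bytes.
Total = 1,618,521,600 bytes = 1.5 GiB.

1.5 GiB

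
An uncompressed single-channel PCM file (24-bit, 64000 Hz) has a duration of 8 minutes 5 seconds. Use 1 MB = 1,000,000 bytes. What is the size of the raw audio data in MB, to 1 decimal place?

Duration = 8 minutes 5 seconds = 485 s.
Bytes = 64,000 samples/s × 485 s × 3 bytes/sample × 1 ch = 93,120,000 bytes.
93,120,000 / 1,000,000 = 93.1 MB.

93.1 MB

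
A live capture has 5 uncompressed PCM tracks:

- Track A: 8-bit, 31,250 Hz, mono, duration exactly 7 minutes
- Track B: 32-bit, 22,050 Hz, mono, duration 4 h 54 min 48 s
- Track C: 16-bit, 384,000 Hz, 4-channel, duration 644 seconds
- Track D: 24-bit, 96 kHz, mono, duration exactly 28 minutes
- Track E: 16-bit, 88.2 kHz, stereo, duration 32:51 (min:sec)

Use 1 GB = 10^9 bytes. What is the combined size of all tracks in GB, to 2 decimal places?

4.73 GB

Track A: exactly 7 minutes = 420 s; 31,250 × 420 × 1 × 1 = 13,125,000 bytes.
Track B: 4 h 54 min 48 s = 17,688 s; 22,050 × 17,688 × 4 × 1 = 1,560,081,600 bytes.
Track C: 384,000 × 644 × 2 × 4 = 1,978,368,000 bytes.
Track D: exactly 28 minutes = 1,680 s; 96,000 × 1,680 × 3 × 1 = 483,840,000 bytes.
Track E: 32:51 (min:sec) = 1,971 s; 88,200 × 1,971 × 2 × 2 = 695,368,800 bytes.
Total = 4,730,783,400 bytes = 4.73 GB.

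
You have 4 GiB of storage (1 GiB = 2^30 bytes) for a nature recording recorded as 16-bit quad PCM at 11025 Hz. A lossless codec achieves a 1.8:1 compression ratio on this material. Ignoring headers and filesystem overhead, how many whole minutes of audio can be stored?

Uncompressed byte rate = 11,025 × 2 × 4 = 88,200 bytes/s.
After 1.8:1 compression, effective rate ≈ 49000 bytes/s.
Capacity = 4 × 1,073,741,824 = 4,294,967,296 bytes.
4,294,967,296 / effective rate ≈ 87652.39 s → 1,460 minutes.

1,460 minutes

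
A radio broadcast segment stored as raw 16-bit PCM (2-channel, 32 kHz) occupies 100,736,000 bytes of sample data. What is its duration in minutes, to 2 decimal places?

13.12 minutes

Byte rate = 32,000 × 2 × 2 = 128,000 bytes/s.
Duration = 100,736,000 / 128,000 = 787 s.
787 s / 60 = 13.12 minutes.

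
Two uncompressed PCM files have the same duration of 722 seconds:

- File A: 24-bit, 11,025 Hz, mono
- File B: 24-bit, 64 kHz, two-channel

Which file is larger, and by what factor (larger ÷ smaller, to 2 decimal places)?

File A: 11,025 × 3 × 1 = 33,075 bytes/s.
File B: 64,000 × 3 × 2 = 384,000 bytes/s.
File B is larger; ratio = 277,248,000 / 23,880,150 = 11.61.

File B, by a factor of 11.61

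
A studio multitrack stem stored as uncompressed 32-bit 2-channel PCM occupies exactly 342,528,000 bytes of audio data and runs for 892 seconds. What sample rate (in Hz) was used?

Bytes = sample_rate × seconds × bytes_per_sample × channels.
sample_rate = 342,528,000 / (892 × 4 × 2) = 342,528,000 / 7,136 = 48,000 Hz.

48,000 Hz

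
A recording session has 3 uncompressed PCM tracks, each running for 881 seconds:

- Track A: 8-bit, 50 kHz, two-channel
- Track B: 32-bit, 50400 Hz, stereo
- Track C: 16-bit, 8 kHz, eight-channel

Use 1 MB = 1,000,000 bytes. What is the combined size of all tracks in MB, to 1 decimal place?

Track A: 50,000 × 881 × 1 × 2 = 88,100,000 bytes.
Track B: 50,400 × 881 × 4 × 2 = 355,219,200 bytes.
Track C: 8,000 × 881 × 2 × 8 = 112,768,000 bytes.
Total = 556,087,200 bytes = 556.1 MB.

556.1 MB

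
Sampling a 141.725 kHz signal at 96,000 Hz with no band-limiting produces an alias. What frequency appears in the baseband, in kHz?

Nyquist = 96,000/2 = 48,000 Hz; 141,725 Hz exceeds it.
Alias = |141,725 − 1×96,000| = |141,725 − 96,000| = 45,725 Hz = 45.725 kHz.

45.725 kHz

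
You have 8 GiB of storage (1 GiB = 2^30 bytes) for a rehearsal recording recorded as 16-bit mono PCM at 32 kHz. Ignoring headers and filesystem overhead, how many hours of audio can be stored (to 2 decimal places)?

Uncompressed byte rate = 32,000 × 2 × 1 = 64,000 bytes/s.
Capacity = 8 × 1,073,741,824 = 8,589,934,592 bytes.
8,589,934,592 / 64,000 ≈ 134217.73 s → 37.28 hours.

37.28 hours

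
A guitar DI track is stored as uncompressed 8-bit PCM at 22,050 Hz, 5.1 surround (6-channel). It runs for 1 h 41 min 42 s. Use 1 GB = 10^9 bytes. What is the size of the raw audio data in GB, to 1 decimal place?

0.8 GB

Duration = 1 h 41 min 42 s = 6,102 s.
Bytes = 22,050 samples/s × 6,102 s × 1 bytes/sample × 6 ch = 807,294,600 bytes.
807,294,600 / 1,000,000,000 = 0.8 GB.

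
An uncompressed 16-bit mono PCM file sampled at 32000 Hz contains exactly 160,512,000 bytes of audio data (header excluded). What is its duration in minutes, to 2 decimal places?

Byte rate = 32,000 × 2 × 1 = 64,000 bytes/s.
Duration = 160,512,000 / 64,000 = 2,508 s.
2,508 s / 60 = 41.80 minutes.

41.80 minutes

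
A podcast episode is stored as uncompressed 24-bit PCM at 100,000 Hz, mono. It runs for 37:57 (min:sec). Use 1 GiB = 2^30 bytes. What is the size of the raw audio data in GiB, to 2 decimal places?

Duration = 37:57 (min:sec) = 2,277 s.
Bytes = 100,000 samples/s × 2,277 s × 3 bytes/sample × 1 ch = 683,100,000 bytes.
683,100,000 / 1,073,741,824 = 0.64 GiB.

0.64 GiB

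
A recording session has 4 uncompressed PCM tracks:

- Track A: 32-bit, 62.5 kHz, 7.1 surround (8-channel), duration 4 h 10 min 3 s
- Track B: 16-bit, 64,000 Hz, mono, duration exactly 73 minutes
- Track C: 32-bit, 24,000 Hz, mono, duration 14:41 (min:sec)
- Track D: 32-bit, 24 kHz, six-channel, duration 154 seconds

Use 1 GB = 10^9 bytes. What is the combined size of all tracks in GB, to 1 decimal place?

30.7 GB

Track A: 4 h 10 min 3 s = 15,003 s; 62,500 × 15,003 × 4 × 8 = 30,006,000,000 bytes.
Track B: exactly 73 minutes = 4,380 s; 64,000 × 4,380 × 2 × 1 = 560,640,000 bytes.
Track C: 14:41 (min:sec) = 881 s; 24,000 × 881 × 4 × 1 = 84,576,000 bytes.
Track D: 24,000 × 154 × 4 × 6 = 88,704,000 bytes.
Total = 30,739,920,000 bytes = 30.7 GB.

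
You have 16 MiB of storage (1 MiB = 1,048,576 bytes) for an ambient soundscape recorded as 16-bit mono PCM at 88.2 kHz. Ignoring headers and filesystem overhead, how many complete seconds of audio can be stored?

95 seconds

Uncompressed byte rate = 88,200 × 2 × 1 = 176,400 bytes/s.
Capacity = 16 × 1,048,576 = 16,777,216 bytes.
16,777,216 / 176,400 ≈ 95.11 s → 95 seconds.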